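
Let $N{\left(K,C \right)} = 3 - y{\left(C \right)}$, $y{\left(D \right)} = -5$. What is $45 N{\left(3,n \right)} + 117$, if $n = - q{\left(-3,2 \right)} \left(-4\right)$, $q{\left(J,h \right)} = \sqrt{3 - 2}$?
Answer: $477$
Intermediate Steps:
$q{\left(J,h \right)} = 1$ ($q{\left(J,h \right)} = \sqrt{1} = 1$)
$n = 4$ ($n = \left(-1\right) 1 \left(-4\right) = \left(-1\right) \left(-4\right) = 4$)
$N{\left(K,C \right)} = 8$ ($N{\left(K,C \right)} = 3 - -5 = 3 + 5 = 8$)
$45 N{\left(3,n \right)} + 117 = 45 \cdot 8 + 117 = 360 + 117 = 477$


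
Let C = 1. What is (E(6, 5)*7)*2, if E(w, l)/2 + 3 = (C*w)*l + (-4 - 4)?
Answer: 532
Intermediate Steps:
E(w, l) = -22 + 2*l*w (E(w, l) = -6 + 2*((1*w)*l + (-4 - 4)) = -6 + 2*(w*l - 8) = -6 + 2*(l*w - 8) = -6 + 2*(-8 + l*w) = -6 + (-16 + 2*l*w) = -22 + 2*l*w)
(E(6, 5)*7)*2 = ((-22 + 2*5*6)*7)*2 = ((-22 + 60)*7)*2 = (38*7)*2 = 266*2 = 532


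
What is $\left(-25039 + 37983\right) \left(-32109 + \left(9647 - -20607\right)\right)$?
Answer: $-24011120$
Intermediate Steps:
$\left(-25039 + 37983\right) \left(-32109 + \left(9647 - -20607\right)\right) = 12944 \left(-32109 + \left(9647 + 20607\right)\right) = 12944 \left(-32109 + 30254\right) = 12944 \left(-1855\right) = -24011120$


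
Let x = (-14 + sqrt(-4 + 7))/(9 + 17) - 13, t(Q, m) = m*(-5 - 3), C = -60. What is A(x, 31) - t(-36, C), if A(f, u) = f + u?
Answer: -6013/13 + sqrt(3)/26 ≈ -462.47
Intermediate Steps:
t(Q, m) = -8*m (t(Q, m) = m*(-8) = -8*m)
x = -176/13 + sqrt(3)/26 (x = (-14 + sqrt(3))/26 - 13 = (-14 + sqrt(3))*(1/26) - 13 = (-7/13 + sqrt(3)/26) - 13 = -176/13 + sqrt(3)/26 ≈ -13.472)
A(x, 31) - t(-36, C) = ((-176/13 + sqrt(3)/26) + 31) - (-8)*(-60) = (227/13 + sqrt(3)/26) - 1*480 = (227/13 + sqrt(3)/26) - 480 = -6013/13 + sqrt(3)/26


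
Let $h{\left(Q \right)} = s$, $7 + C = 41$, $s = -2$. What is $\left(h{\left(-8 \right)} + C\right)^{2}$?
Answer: $1024$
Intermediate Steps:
$C = 34$ ($C = -7 + 41 = 34$)
$h{\left(Q \right)} = -2$
$\left(h{\left(-8 \right)} + C\right)^{2} = \left(-2 + 34\right)^{2} = 32^{2} = 1024$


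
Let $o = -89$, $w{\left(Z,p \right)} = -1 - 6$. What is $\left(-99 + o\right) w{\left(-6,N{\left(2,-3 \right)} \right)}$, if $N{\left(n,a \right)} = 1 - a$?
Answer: $1316$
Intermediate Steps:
$w{\left(Z,p \right)} = -7$
$\left(-99 + o\right) w{\left(-6,N{\left(2,-3 \right)} \right)} = \left(-99 - 89\right) \left(-7\right) = \left(-188\right) \left(-7\right) = 1316$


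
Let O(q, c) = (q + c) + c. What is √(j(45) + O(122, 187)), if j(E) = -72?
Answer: 2*√106 ≈ 20.591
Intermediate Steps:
O(q, c) = q + 2*c (O(q, c) = (c + q) + c = q + 2*c)
√(j(45) + O(122, 187)) = √(-72 + (122 + 2*187)) = √(-72 + (122 + 374)) = √(-72 + 496) = √424 = 2*√106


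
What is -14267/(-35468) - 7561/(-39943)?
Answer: 838040329/1416698324 ≈ 0.59155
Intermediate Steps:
-14267/(-35468) - 7561/(-39943) = -14267*(-1/35468) - 7561*(-1/39943) = 14267/35468 + 7561/39943 = 838040329/1416698324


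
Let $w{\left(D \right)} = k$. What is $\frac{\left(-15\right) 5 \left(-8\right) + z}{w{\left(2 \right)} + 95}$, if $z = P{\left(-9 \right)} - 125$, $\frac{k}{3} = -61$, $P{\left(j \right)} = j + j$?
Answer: $- \frac{457}{88} \approx -5.1932$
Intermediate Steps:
$P{\left(j \right)} = 2 j$
$k = -183$ ($k = 3 \left(-61\right) = -183$)
$w{\left(D \right)} = -183$
$z = -143$ ($z = 2 \left(-9\right) - 125 = -18 - 125 = -143$)
$\frac{\left(-15\right) 5 \left(-8\right) + z}{w{\left(2 \right)} + 95} = \frac{\left(-15\right) 5 \left(-8\right) - 143}{-183 + 95} = \frac{\left(-75\right) \left(-8\right) - 143}{-88} = \left(600 - 143\right) \left(- \frac{1}{88}\right) = 457 \left(- \frac{1}{88}\right) = - \frac{457}{88}$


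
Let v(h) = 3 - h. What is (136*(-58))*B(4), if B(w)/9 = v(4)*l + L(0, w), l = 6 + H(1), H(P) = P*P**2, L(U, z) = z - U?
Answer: 212976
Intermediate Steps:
H(P) = P**3
l = 7 (l = 6 + 1**3 = 6 + 1 = 7)
B(w) = -63 + 9*w (B(w) = 9*((3 - 1*4)*7 + (w - 1*0)) = 9*((3 - 4)*7 + (w + 0)) = 9*(-1*7 + w) = 9*(-7 + w) = -63 + 9*w)
(136*(-58))*B(4) = (136*(-58))*(-63 + 9*4) = -7888*(-63 + 36) = -7888*(-27) = 212976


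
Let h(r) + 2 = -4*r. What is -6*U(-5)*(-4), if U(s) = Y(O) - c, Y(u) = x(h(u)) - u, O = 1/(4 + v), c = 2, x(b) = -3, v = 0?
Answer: -126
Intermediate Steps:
h(r) = -2 - 4*r
O = 1/4 (O = 1/(4 + 0) = 1/4 ≈ 0.25000)
Y(u) = -3 - u
U(s) = -21/4 (U(s) = (-3 - 1*1/4) - 1*2 = (-3 - 1/4) - 2 = -13/4 - 2 = -21/4)
-6*U(-5)*(-4) = -6*(-21/4)*(-4) = (63/2)*(-4) = -126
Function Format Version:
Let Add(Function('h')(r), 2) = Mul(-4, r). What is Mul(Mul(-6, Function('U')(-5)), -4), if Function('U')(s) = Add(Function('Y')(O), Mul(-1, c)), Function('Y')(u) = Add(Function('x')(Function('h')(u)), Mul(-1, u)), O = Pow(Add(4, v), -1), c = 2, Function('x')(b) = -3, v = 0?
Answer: -126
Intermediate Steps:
Function('h')(r) = Add(-2, Mul(-4, r))
O = Rational(1, 4) (O = Pow(Add(4, 0), -1) = Pow(4, -1) = Rational(1, 4) ≈ 0.25000)
Function('Y')(u) = Add(-3, Mul(-1, u))
Function('U')(s) = Rational(-21, 4) (Function('U')(s) = Add(Add(-3, Mul(-1, Rational(1, 4))), Mul(-1, 2)) = Add(Add(-3, Rational(-1, 4)), -2) = Add(Rational(-13, 4), -2) = Rational(-21, 4))
Mul(Mul(-6, Function('U')(-5)), -4) = Mul(Mul(-6, Rational(-21, 4)), -4) = Mul(Rational(63, 2), -4) = -126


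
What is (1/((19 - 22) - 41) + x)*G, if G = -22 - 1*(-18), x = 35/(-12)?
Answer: 388/33 ≈ 11.758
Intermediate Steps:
x = -35/12 (x = 35*(-1/12) = -35/12 ≈ -2.9167)
G = -4 (G = -22 + 18 = -4)
(1/((19 - 22) - 41) + x)*G = (1/((19 - 22) - 41) - 35/12)*(-4) = (1/(-3 - 41) - 35/12)*(-4) = (1/(-44) - 35/12)*(-4) = (-1/44 - 35/12)*(-4) = -97/33*(-4) = 388/33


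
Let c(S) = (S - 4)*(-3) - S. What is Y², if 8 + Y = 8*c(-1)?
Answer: 14400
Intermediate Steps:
c(S) = 12 - 4*S (c(S) = (-4 + S)*(-3) - S = (12 - 3*S) - S = 12 - 4*S)
Y = 120 (Y = -8 + 8*(12 - 4*(-1)) = -8 + 8*(12 + 4) = -8 + 8*16 = -8 + 128 = 120)
Y² = 120² = 14400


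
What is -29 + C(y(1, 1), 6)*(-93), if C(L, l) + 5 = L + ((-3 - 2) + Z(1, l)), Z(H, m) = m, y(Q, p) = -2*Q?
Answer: 529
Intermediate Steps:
C(L, l) = -10 + L + l (C(L, l) = -5 + (L + ((-3 - 2) + l)) = -5 + (L + (-5 + l)) = -5 + (-5 + L + l) = -10 + L + l)
-29 + C(y(1, 1), 6)*(-93) = -29 + (-10 - 2*1 + 6)*(-93) = -29 + (-10 - 2 + 6)*(-93) = -29 - 6*(-93) = -29 + 558 = 529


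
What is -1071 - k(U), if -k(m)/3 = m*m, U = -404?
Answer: 488577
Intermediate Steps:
k(m) = -3*m**2 (k(m) = -3*m*m = -3*m**2)
-1071 - k(U) = -1071 - (-3)*(-404)**2 = -1071 - (-3)*163216 = -1071 - 1*(-489648) = -1071 + 489648 = 488577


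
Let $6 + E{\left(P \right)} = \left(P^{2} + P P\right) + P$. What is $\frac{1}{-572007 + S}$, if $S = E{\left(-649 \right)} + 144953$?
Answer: $\frac{1}{414693} \approx 2.4114 \cdot 10^{-6}$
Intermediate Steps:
$E{\left(P \right)} = -6 + P + 2 P^{2}$ ($E{\left(P \right)} = -6 + \left(\left(P^{2} + P P\right) + P\right) = -6 + \left(\left(P^{2} + P^{2}\right) + P\right) = -6 + \left(2 P^{2} + P\right) = -6 + \left(P + 2 P^{2}\right) = -6 + P + 2 P^{2}$)
$S = 986700$ ($S = \left(-6 - 649 + 2 \left(-649\right)^{2}\right) + 144953 = \left(-6 - 649 + 2 \cdot 421201\right) + 144953 = \left(-6 - 649 + 842402\right) + 144953 = 841747 + 144953 = 986700$)
$\frac{1}{-572007 + S} = \frac{1}{-572007 + 986700} = \frac{1}{414693}$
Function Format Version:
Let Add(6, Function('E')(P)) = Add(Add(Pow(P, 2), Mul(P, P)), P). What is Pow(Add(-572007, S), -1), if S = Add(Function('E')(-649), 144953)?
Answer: Rational(1, 414693) ≈ 2.4114e-6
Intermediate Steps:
Function('E')(P) = Add(-6, P, Mul(2, Pow(P, 2))) (Function('E')(P) = Add(-6, Add(Add(Pow(P, 2), Mul(P, P)), P)) = Add(-6, Add(Add(Pow(P, 2), Pow(P, 2)), P)) = Add(-6, Add(Mul(2, Pow(P, 2)), P)) = Add(-6, Add(P, Mul(2, Pow(P, 2)))) = Add(-6, P, Mul(2, Pow(P, 2))))
S = 986700 (S = Add(Add(-6, -649, Mul(2, Pow(-649, 2))), 144953) = Add(Add(-6, -649, Mul(2, 421201)), 144953) = Add(Add(-6, -649, 842402), 144953) = Add(841747, 144953) = 986700)
Pow(Add(-572007, S), -1) = Pow(Add(-572007, 986700), -1) = Pow(414693, -1) = Rational(1, 414693)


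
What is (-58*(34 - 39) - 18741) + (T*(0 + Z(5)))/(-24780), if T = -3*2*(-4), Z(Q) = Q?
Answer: -7620265/413 ≈ -18451.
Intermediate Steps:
T = 24 (T = -6*(-4) = 24)
(-58*(34 - 39) - 18741) + (T*(0 + Z(5)))/(-24780) = (-58*(34 - 39) - 18741) + (24*(0 + 5))/(-24780) = (-58*(-5) - 18741) + (24*5)*(-1/24780) = (290 - 18741) + 120*(-1/24780) = -18451 - 2/413 = -7620265/413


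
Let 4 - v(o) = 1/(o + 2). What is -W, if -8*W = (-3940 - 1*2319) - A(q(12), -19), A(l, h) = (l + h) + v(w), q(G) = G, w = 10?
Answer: -75071/96 ≈ -781.99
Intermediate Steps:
v(o) = 4 - 1/(2 + o) (v(o) = 4 - 1/(o + 2) = 4 - 1/(2 + o))
A(l, h) = 47/12 + h + l (A(l, h) = (l + h) + (7 + 4*10)/(2 + 10) = (h + l) + (7 + 40)/12 = (h + l) + (1/12)*47 = (h + l) + 47/12 = 47/12 + h + l)
W = 75071/96 (W = -((-3940 - 1*2319) - (47/12 - 19 + 12))/8 = -((-3940 - 2319) - 1*(-37/12))/8 = -(-6259 + 37/12)/8 = -⅛*(-75071/12) = 75071/96 ≈ 781.99)
-W = -1*75071/96 = -75071/96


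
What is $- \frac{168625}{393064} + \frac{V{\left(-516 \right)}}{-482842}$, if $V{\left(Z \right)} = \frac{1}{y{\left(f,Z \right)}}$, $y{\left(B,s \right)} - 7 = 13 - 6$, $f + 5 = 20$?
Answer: $- \frac{40709630163}{94893903944} \approx -0.429$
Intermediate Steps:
$f = 15$ ($f = -5 + 20 = 15$)
$y{\left(B,s \right)} = 14$ ($y{\left(B,s \right)} = 7 + \left(13 - 6\right) = 7 + 7 = 14$)
$V{\left(Z \right)} = \frac{1}{14}$
$- \frac{168625}{393064} + \frac{V{\left(-516 \right)}}{-482842} = - \frac{168625}{393064} + \frac{1}{14 \left(-482842\right)} = \left(-168625\right) \frac{1}{393064} + \frac{1}{14} \left(- \frac{1}{482842}\right) = - \frac{168625}{393064} - \frac{1}{6759788} = - \frac{40709630163}{94893903944}$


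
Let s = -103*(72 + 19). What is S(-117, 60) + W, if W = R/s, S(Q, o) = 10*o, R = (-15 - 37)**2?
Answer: 432392/721 ≈ 599.71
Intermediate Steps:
R = 2704 (R = (-52)**2 = 2704)
s = -9373 (s = -103*91 = -9373)
W = -208/721 (W = 2704/(-9373) = 2704*(-1/9373) = -208/721 ≈ -0.28849)
S(-117, 60) + W = 10*60 - 208/721 = 600 - 208/721 = 432392/721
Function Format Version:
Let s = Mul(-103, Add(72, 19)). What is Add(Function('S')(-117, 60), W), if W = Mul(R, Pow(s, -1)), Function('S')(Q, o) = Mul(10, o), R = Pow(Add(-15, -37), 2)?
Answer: Rational(432392, 721) ≈ 599.71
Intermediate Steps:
R = 2704 (R = Pow(-52, 2) = 2704)
s = -9373 (s = Mul(-103, 91) = -9373)
W = Rational(-208, 721) (W = Mul(2704, Pow(-9373, -1)) = Mul(2704, Rational(-1, 9373)) = Rational(-208, 721) ≈ -0.28849)
Add(Function('S')(-117, 60), W) = Add(Mul(10, 60), Rational(-208, 721)) = Add(600, Rational(-208, 721)) = Rational(432392, 721)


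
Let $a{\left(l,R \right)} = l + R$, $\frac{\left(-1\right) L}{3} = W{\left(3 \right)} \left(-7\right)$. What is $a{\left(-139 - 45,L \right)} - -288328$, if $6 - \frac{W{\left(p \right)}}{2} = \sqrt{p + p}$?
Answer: $288396 - 42 \sqrt{6} \approx 2.8829 \cdot 10^{5}$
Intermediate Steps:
$W{\left(p \right)} = 12 - 2 \sqrt{2} \sqrt{p}$ ($W{\left(p \right)} = 12 - 2 \sqrt{p + p} = 12 - 2 \sqrt{2 p} = 12 - 2 \sqrt{2} \sqrt{p}$)
$L = 252 - 42 \sqrt{6}$ ($L = - 3 \left(12 - 2 \sqrt{2} \sqrt{3}\right) \left(-7\right) = - 3 \left(12 - 2 \sqrt{6}\right) \left(-7\right) = - 3 \left(-84 + 14 \sqrt{6}\right) = 252 - 42 \sqrt{6} \approx 149.12$)
$a{\left(l,R \right)} = R + l$
$a{\left(-139 - 45,L \right)} - -288328 = \left(\left(252 - 42 \sqrt{6}\right) - 184\right) - -288328 = \left(\left(252 - 42 \sqrt{6}\right) - 184\right) + 288328 = \left(68 - 42 \sqrt{6}\right) + 288328 = 288396 - 42 \sqrt{6}$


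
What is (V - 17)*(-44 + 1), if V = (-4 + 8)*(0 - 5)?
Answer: 1591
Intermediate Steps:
V = -20 (V = 4*(-5) = -20)
(V - 17)*(-44 + 1) = (-20 - 17)*(-44 + 1) = -37*(-43) = 1591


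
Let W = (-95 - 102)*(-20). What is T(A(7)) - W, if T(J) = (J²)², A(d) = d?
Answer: -1539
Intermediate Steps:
T(J) = J⁴
W = 3940 (W = -197*(-20) = 3940)
T(A(7)) - W = 7⁴ - 1*3940 = 2401 - 3940 = -1539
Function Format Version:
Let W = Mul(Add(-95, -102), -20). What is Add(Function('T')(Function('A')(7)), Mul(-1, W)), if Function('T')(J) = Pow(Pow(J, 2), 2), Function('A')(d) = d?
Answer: -1539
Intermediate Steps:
Function('T')(J) = Pow(J, 4)
W = 3940 (W = Mul(-197, -20) = 3940)
Add(Function('T')(Function('A')(7)), Mul(-1, W)) = Add(Pow(7, 4), Mul(-1, 3940)) = Add(2401, -3940) = -1539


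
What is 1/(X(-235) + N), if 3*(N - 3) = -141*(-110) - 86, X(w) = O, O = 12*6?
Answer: 3/15649 ≈ 0.00019171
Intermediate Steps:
O = 72
X(w) = 72
N = 15433/3 (N = 3 + (-141*(-110) - 86)/3 = 3 + (15510 - 86)/3 = 3 + (⅓)*15424 = 3 + 15424/3 = 15433/3 ≈ 5144.3)
1/(X(-235) + N) = 1/(72 + 15433/3) = 1/(15649/3) = 3/15649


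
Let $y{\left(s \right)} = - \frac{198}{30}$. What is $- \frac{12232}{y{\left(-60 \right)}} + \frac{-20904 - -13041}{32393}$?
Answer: $\frac{180081491}{97179} \approx 1853.1$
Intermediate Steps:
$y{\left(s \right)} = - \frac{33}{5}$ ($y{\left(s \right)} = \left(-198\right) \frac{1}{30} = - \frac{33}{5}$)
$- \frac{12232}{y{\left(-60 \right)}} + \frac{-20904 - -13041}{32393} = - \frac{12232}{- \frac{33}{5}} + \frac{-20904 - -13041}{32393} = \left(-12232\right) \left(- \frac{5}{33}\right) + \left(-20904 + 13041\right) \frac{1}{32393} = \frac{5560}{3} - \frac{7863}{32393} = \frac{180081491}{97179}$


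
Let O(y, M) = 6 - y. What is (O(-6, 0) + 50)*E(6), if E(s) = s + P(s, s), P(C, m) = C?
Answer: 744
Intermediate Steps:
E(s) = 2*s (E(s) = s + s = 2*s)
(O(-6, 0) + 50)*E(6) = ((6 - 1*(-6)) + 50)*(2*6) = ((6 + 6) + 50)*12 = (12 + 50)*12 = 62*12 = 744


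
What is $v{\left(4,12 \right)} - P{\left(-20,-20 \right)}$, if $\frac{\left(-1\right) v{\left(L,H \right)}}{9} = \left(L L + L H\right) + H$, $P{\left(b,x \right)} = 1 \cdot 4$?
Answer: $-688$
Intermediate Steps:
$P{\left(b,x \right)} = 4$
$v{\left(L,H \right)} = - 9 H - 9 L^{2} - 9 H L$ ($v{\left(L,H \right)} = - 9 \left(\left(L L + L H\right) + H\right) = - 9 \left(\left(L^{2} + H L\right) + H\right) = - 9 \left(H + L^{2} + H L\right) = - 9 H - 9 L^{2} - 9 H L$)
$v{\left(4,12 \right)} - P{\left(-20,-20 \right)} = \left(\left(-9\right) 12 - 9 \cdot 4^{2} - 108 \cdot 4\right) - 4 = \left(-108 - 144 - 432\right) - 4 = -684 - 4 = -688$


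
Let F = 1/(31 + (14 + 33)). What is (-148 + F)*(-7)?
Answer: 80801/78 ≈ 1035.9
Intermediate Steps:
F = 1/78 (F = 1/(31 + 47) = 1/78 ≈ 0.012821)
(-148 + F)*(-7) = (-148 + 1/78)*(-7) = -11543/78*(-7) = 80801/78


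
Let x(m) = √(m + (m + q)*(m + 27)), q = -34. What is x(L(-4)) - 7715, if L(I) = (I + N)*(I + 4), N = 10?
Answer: -7715 + 3*I*√102 ≈ -7715.0 + 30.299*I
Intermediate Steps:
L(I) = (4 + I)*(10 + I) (L(I) = (I + 10)*(I + 4) = (10 + I)*(4 + I) = (4 + I)*(10 + I))
x(m) = √(m + (-34 + m)*(27 + m)) (x(m) = √(m + (m - 34)*(m + 27)) = √(m + (-34 + m)*(27 + m)))
x(L(-4)) - 7715 = √(-918 + (40 + (-4)² + 14*(-4))² - 6*(40 + (-4)² + 14*(-4))) - 7715 = √(-918 + (40 + 16 - 56)² - 6*(40 + 16 - 56)) - 7715 = √(-918 + 0² - 6*0) - 7715 = √(-918 + 0 + 0) - 7715 = √(-918) - 7715 = 3*I*√102 - 7715 = -7715 + 3*I*√102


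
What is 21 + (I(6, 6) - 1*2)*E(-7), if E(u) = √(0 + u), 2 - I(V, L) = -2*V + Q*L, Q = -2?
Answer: 21 + 24*I*√7 ≈ 21.0 + 63.498*I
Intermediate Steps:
I(V, L) = 2 + 2*L + 2*V (I(V, L) = 2 - (-2*V - 2*L) = 2 - (-2*L - 2*V) = 2 + (2*L + 2*V) = 2 + 2*L + 2*V)
E(u) = √u
21 + (I(6, 6) - 1*2)*E(-7) = 21 + ((2 + 2*6 + 2*6) - 1*2)*√(-7) = 21 + ((2 + 12 + 12) - 2)*(I*√7) = 21 + (26 - 2)*(I*√7) = 21 + 24*(I*√7) = 21 + 24*I*√7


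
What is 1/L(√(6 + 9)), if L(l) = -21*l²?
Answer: -1/315 ≈ -0.0031746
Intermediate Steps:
1/L(√(6 + 9)) = 1/(-21*(√(6 + 9))²) = 1/(-21*(√15)²) = 1/(-21*15) = 1/(-315) = -1/315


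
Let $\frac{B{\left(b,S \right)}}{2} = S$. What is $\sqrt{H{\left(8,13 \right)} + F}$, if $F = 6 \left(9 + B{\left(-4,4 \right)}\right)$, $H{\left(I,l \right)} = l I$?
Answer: $\sqrt{206} \approx 14.353$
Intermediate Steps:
$H{\left(I,l \right)} = I l$
$B{\left(b,S \right)} = 2 S$
$F = 102$ ($F = 6 \left(9 + 2 \cdot 4\right) = 6 \left(9 + 8\right) = 6 \cdot 17 = 102$)
$\sqrt{H{\left(8,13 \right)} + F} = \sqrt{8 \cdot 13 + 102} = \sqrt{104 + 102} = \sqrt{206}$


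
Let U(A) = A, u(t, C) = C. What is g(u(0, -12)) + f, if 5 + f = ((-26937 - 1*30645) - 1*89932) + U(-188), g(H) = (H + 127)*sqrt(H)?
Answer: -147707 + 230*I*sqrt(3) ≈ -1.4771e+5 + 398.37*I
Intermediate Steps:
g(H) = sqrt(H)*(127 + H) (g(H) = (127 + H)*sqrt(H) = sqrt(H)*(127 + H))
f = -147707 (f = -5 + (((-26937 - 1*30645) - 1*89932) - 188) = -5 + (((-26937 - 30645) - 89932) - 188) = -5 + ((-57582 - 89932) - 188) = -5 + (-147514 - 188) = -5 - 147702 = -147707)
g(u(0, -12)) + f = sqrt(-12)*(127 - 12) - 147707 = (2*I*sqrt(3))*115 - 147707 = 230*I*sqrt(3) - 147707 = -147707 + 230*I*sqrt(3)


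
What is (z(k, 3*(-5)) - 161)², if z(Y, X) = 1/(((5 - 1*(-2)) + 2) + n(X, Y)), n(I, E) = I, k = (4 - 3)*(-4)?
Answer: 935089/36 ≈ 25975.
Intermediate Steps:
k = -4 (k = 1*(-4) = -4)
z(Y, X) = 1/(9 + X) (z(Y, X) = 1/(((5 - 1*(-2)) + 2) + X) = 1/(((5 + 2) + 2) + X) = 1/((7 + 2) + X) = 1/(9 + X))
(z(k, 3*(-5)) - 161)² = (1/(9 + 3*(-5)) - 161)² = (1/(9 - 15) - 161)² = (1/(-6) - 161)² = (-⅙ - 161)² = (-967/6)² = 935089/36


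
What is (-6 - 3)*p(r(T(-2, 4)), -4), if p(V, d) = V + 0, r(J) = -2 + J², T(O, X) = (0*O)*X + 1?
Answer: 9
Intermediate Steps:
T(O, X) = 1 (T(O, X) = 0*X + 1 = 0 + 1 = 1)
p(V, d) = V
(-6 - 3)*p(r(T(-2, 4)), -4) = (-6 - 3)*(-2 + 1²) = -9*(-2 + 1) = -9*(-1) = 9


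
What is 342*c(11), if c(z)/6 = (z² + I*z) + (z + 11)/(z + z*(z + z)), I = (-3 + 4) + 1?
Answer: 6753132/23 ≈ 2.9361e+5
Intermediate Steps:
I = 2 (I = 1 + 1 = 2)
c(z) = 6*z² + 12*z + 6*(11 + z)/(z + 2*z²) (c(z) = 6*((z² + 2*z) + (z + 11)/(z + z*(z + z))) = 6*((z² + 2*z) + (11 + z)/(z + z*(2*z))) = 6*((z² + 2*z) + (11 + z)/(z + 2*z²)) = 6*(z² + 2*z + (11 + z)/(z + 2*z²)) = 6*z² + 12*z + 6*(11 + z)/(z + 2*z²))
342*c(11) = 342*(6*(11 + 11 + 2*11² + 2*11⁴ + 5*11³)/(11*(1 + 2*11))) = 342*(6*(1/11)*(11 + 11 + 2*121 + 2*14641 + 5*1331)/(1 + 22)) = 342*(6*(1/11)*(11 + 11 + 242 + 29282 + 6655)/23) = 342*(6*(1/11)*(1/23)*36201) = 342*(19746/23) = 6753132/23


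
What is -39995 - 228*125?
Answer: -68495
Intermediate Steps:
-39995 - 228*125 = -39995 - 1*28500 = -39995 - 28500 = -68495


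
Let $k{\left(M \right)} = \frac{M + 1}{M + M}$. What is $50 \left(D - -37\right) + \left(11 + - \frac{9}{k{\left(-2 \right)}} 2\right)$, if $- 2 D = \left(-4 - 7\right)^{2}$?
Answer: $-1236$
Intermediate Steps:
$k{\left(M \right)} = \frac{1 + M}{2 M}$
$D = - \frac{121}{2}$ ($D = - \frac{\left(-4 - 7\right)^{2}}{2} = - \frac{\left(-11\right)^{2}}{2} = \left(- \frac{1}{2}\right) 121 = - \frac{121}{2} \approx -60.5$)
$50 \left(D - -37\right) + \left(11 + - \frac{9}{k{\left(-2 \right)}} 2\right) = 50 \left(- \frac{121}{2} - -37\right) + \left(11 + - \frac{9}{\frac{1}{2} \frac{1}{-2} \left(1 - 2\right)} 2\right) = 50 \left(- \frac{121}{2} + 37\right) + \left(11 + - \frac{9}{\frac{1}{2} \left(- \frac{1}{2}\right) \left(-1\right)} 2\right) = 50 \left(- \frac{47}{2}\right) + \left(11 + - 9 \frac{1}{\frac{1}{4}} \cdot 2\right) = -1175 + \left(11 + \left(-9\right) 4 \cdot 2\right) = -1175 + \left(11 - 72\right) = -1175 - 61 = -1236$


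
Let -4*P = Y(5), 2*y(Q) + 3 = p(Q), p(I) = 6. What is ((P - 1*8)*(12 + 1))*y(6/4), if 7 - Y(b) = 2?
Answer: -1443/8 ≈ -180.38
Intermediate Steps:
y(Q) = 3/2 (y(Q) = -3/2 + (1/2)*6 = -3/2 + 3 = 3/2)
Y(b) = 5 (Y(b) = 7 - 1*2 = 7 - 2 = 5)
P = -5/4 (P = -1/4*5 = -5/4 ≈ -1.2500)
((P - 1*8)*(12 + 1))*y(6/4) = ((-5/4 - 1*8)*(12 + 1))*(3/2) = ((-5/4 - 8)*13)*(3/2) = -37/4*13*(3/2) = -481/4*3/2 = -1443/8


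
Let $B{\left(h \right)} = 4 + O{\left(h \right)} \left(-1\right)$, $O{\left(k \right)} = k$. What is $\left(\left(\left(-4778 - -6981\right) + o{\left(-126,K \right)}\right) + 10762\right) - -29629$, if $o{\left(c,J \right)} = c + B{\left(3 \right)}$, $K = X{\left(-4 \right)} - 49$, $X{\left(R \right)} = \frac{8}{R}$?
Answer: $42469$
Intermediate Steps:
$K = -51$ ($K = \frac{8}{-4} - 49 = 8 \left(- \frac{1}{4}\right) - 49 = -2 - 49 = -51$)
$B{\left(h \right)} = 4 - h$ ($B{\left(h \right)} = 4 + h \left(-1\right) = 4 - h$)
$o{\left(c,J \right)} = 1 + c$ ($o{\left(c,J \right)} = c + \left(4 - 3\right) = c + 1 = 1 + c$)
$\left(\left(\left(-4778 - -6981\right) + o{\left(-126,K \right)}\right) + 10762\right) - -29629 = \left(\left(\left(-4778 - -6981\right) + \left(1 - 126\right)\right) + 10762\right) - -29629 = \left(\left(\left(-4778 + 6981\right) - 125\right) + 10762\right) + 29629 = \left(\left(2203 - 125\right) + 10762\right) + 29629 = \left(2078 + 10762\right) + 29629 = 12840 + 29629 = 42469$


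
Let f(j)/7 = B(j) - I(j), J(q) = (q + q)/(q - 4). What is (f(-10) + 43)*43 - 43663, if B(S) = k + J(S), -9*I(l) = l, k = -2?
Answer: -380884/9 ≈ -42320.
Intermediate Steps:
J(q) = 2*q/(-4 + q) (J(q) = (2*q)/(-4 + q) = 2*q/(-4 + q))
I(l) = -l/9
B(S) = -2 + 2*S/(-4 + S)
f(j) = 56/(-4 + j) + 7*j/9 (f(j) = 7*(8/(-4 + j) - (-1)*j/9) = 7*(8/(-4 + j) + j/9) = 56/(-4 + j) + 7*j/9)
(f(-10) + 43)*43 - 43663 = (7*(72 - 10*(-4 - 10))/(9*(-4 - 10)) + 43)*43 - 43663 = ((7/9)*(72 - 10*(-14))/(-14) + 43)*43 - 43663 = ((7/9)*(-1/14)*(72 + 140) + 43)*43 - 43663 = ((7/9)*(-1/14)*212 + 43)*43 - 43663 = (-106/9 + 43)*43 - 43663 = (281/9)*43 - 43663 = 12083/9 - 43663 = -380884/9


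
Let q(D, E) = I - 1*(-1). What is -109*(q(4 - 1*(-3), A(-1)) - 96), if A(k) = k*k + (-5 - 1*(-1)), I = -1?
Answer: 10464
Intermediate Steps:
A(k) = -4 + k² (A(k) = k² + (-5 + 1) = k² - 4 = -4 + k²)
q(D, E) = 0 (q(D, E) = -1 - 1*(-1) = -1 + 1 = 0)
-109*(q(4 - 1*(-3), A(-1)) - 96) = -109*(0 - 96) = -109*(-96) = 10464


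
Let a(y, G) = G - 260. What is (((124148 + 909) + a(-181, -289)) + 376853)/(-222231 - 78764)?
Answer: -501361/300995 ≈ -1.6657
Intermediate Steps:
a(y, G) = -260 + G
(((124148 + 909) + a(-181, -289)) + 376853)/(-222231 - 78764) = (((124148 + 909) + (-260 - 289)) + 376853)/(-222231 - 78764) = ((125057 - 549) + 376853)/(-300995) = (124508 + 376853)*(-1/300995) = 501361*(-1/300995) = -501361/300995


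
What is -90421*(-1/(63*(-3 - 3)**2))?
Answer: 90421/2268 ≈ 39.868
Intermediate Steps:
-90421*(-1/(63*(-3 - 3)**2)) = -90421/((-63*(-6)**2)) = -90421/((-63*36)) = -90421/(-2268) = -90421*(-1/2268) = 90421/2268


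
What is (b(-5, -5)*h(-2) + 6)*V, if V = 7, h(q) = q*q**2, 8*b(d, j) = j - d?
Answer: 42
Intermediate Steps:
b(d, j) = -d/8 + j/8 (b(d, j) = (j - d)/8 = -d/8 + j/8)
h(q) = q**3
(b(-5, -5)*h(-2) + 6)*V = ((-1/8*(-5) + (1/8)*(-5))*(-2)**3 + 6)*7 = ((5/8 - 5/8)*(-8) + 6)*7 = (0*(-8) + 6)*7 = (0 + 6)*7 = 6*7 = 42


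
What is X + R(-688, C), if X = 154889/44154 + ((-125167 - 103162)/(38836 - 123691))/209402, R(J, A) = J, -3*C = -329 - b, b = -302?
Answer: -44752312879126172/65380324289445 ≈ -684.49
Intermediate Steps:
C = 9 (C = -(-329 - 1*(-302))/3 = -(-329 + 302)/3 = -⅓*(-27) = 9)
X = 229350232011988/65380324289445 (X = 154889*(1/44154) - 228329/(-84855)*(1/209402) = 154889/44154 - 228329*(-1/84855)*(1/209402) = 154889/44154 + (228329/84855)*(1/209402) = 154889/44154 + 228329/17768806710 = 229350232011988/65380324289445 ≈ 3.5079)
X + R(-688, C) = 229350232011988/65380324289445 - 688 = -44752312879126172/65380324289445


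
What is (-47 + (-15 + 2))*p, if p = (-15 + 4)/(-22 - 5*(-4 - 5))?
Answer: 660/23 ≈ 28.696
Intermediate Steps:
p = -11/23 (p = -11/(-22 - 5*(-9)) = -11/(-22 + 45) = -11/23 ≈ -0.47826)
(-47 + (-15 + 2))*p = (-47 + (-15 + 2))*(-11/23) = (-47 - 13)*(-11/23) = -60*(-11/23) = 660/23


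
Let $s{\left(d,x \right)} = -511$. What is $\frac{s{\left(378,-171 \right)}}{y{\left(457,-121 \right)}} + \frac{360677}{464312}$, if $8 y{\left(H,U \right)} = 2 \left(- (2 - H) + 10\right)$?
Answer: $- \frac{781338923}{215905080} \approx -3.6189$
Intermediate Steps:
$y{\left(H,U \right)} = 2 + \frac{H}{4}$ ($y{\left(H,U \right)} = \frac{2 \left(- (2 - H) + 10\right)}{8} = \frac{2 \left(\left(-2 + H\right) + 10\right)}{8} = \frac{2 \left(8 + H\right)}{8} = \frac{16 + 2 H}{8} = 2 + \frac{H}{4}$)
$\frac{s{\left(378,-171 \right)}}{y{\left(457,-121 \right)}} + \frac{360677}{464312} = - \frac{511}{2 + \frac{1}{4} \cdot 457} + \frac{360677}{464312} = - \frac{511}{2 + \frac{457}{4}} + 360677 \cdot \frac{1}{464312} = - \frac{511}{\frac{465}{4}} + \frac{360677}{464312} = \left(-511\right) \frac{4}{465} + \frac{360677}{464312} = - \frac{2044}{465} + \frac{360677}{464312} = - \frac{781338923}{215905080}$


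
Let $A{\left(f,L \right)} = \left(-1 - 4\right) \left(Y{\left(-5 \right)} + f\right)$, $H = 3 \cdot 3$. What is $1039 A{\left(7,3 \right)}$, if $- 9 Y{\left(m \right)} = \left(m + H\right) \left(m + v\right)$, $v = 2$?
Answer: $- \frac{129875}{3} \approx -43292.0$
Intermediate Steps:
$H = 9$
$Y{\left(m \right)} = - \frac{\left(2 + m\right) \left(9 + m\right)}{9}$ ($Y{\left(m \right)} = - \frac{\left(m + 9\right) \left(m + 2\right)}{9} = - \frac{\left(9 + m\right) \left(2 + m\right)}{9} = - \frac{\left(2 + m\right) \left(9 + m\right)}{9}$)
$A{\left(f,L \right)} = - \frac{20}{3} - 5 f$ ($A{\left(f,L \right)} = \left(-1 - 4\right) \left(\left(-2 - - \frac{55}{9} - \frac{\left(-5\right)^{2}}{9}\right) + f\right) = - 5 \left(\left(-2 + \frac{55}{9} - \frac{25}{9}\right) + f\right) = - 5 \left(\frac{4}{3} + f\right) = - \frac{20}{3} - 5 f$)
$1039 A{\left(7,3 \right)} = 1039 \left(- \frac{20}{3} - 35\right) = 1039 \left(- \frac{125}{3}\right) = - \frac{129875}{3}$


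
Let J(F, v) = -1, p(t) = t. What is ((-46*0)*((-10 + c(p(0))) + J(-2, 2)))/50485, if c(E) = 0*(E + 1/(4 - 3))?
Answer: 0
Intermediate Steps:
c(E) = 0 (c(E) = 0*(E + 1/1) = 0*(E + 1) = 0*(1 + E) = 0)
((-46*0)*((-10 + c(p(0))) + J(-2, 2)))/50485 = ((-46*0)*((-10 + 0) - 1))/50485 = (0*(-10 - 1))*(1/50485) = (0*(-11))*(1/50485) = 0*(1/50485) = 0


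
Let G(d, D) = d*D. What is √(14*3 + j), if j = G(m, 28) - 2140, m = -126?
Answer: I*√5626 ≈ 75.007*I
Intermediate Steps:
G(d, D) = D*d
j = -5668 (j = 28*(-126) - 2140 = -3528 - 2140 = -5668)
√(14*3 + j) = √(14*3 - 5668) = √(42 - 5668) = √(-5626) = I*√5626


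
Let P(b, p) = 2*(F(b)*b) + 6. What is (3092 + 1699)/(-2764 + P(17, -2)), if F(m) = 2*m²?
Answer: 4791/16894 ≈ 0.28359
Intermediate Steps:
P(b, p) = 6 + 4*b³ (P(b, p) = 2*((2*b²)*b) + 6 = 2*(2*b³) + 6 = 4*b³ + 6 = 6 + 4*b³)
(3092 + 1699)/(-2764 + P(17, -2)) = (3092 + 1699)/(-2764 + (6 + 4*17³)) = 4791/(-2764 + (6 + 4*4913)) = 4791/(-2764 + (6 + 19652)) = 4791/(-2764 + 19658) = 4791/16894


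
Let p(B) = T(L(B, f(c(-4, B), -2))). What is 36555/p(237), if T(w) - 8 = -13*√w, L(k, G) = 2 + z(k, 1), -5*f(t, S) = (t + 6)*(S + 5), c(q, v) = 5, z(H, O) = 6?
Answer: -36555/161 - 475215*√2/644 ≈ -1270.6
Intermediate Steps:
f(t, S) = -(5 + S)*(6 + t)/5 (f(t, S) = -(t + 6)*(S + 5)/5 = -(6 + t)*(5 + S)/5 = -(5 + S)*(6 + t)/5)
L(k, G) = 8 (L(k, G) = 2 + 6 = 8)
T(w) = 8 - 13*√w
p(B) = 8 - 26*√2
36555/p(237) = 36555/(8 - 26*√2)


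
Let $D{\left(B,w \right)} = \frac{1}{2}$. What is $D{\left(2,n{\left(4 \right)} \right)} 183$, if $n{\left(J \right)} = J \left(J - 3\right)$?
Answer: $\frac{183}{2} \approx 91.5$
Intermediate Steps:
$n{\left(J \right)} = J \left(-3 + J\right)$
$D{\left(B,w \right)} = \frac{1}{2}$
$D{\left(2,n{\left(4 \right)} \right)} 183 = \frac{1}{2} \cdot 183 = \frac{183}{2}$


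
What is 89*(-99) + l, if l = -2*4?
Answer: -8819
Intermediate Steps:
l = -8
89*(-99) + l = 89*(-99) - 8 = -8811 - 8 = -8819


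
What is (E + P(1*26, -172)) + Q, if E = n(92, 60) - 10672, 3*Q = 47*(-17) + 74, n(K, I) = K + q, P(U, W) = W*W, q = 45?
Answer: 56422/3 ≈ 18807.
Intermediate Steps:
P(U, W) = W²
n(K, I) = 45 + K (n(K, I) = K + 45 = 45 + K)
Q = -725/3 (Q = (47*(-17) + 74)/3 = (-799 + 74)/3 = (⅓)*(-725) = -725/3 ≈ -241.67)
E = -10535 (E = (45 + 92) - 10672 = 137 - 10672 = -10535)
(E + P(1*26, -172)) + Q = (-10535 + (-172)²) - 725/3 = (-10535 + 29584) - 725/3 = 19049 - 725/3 = 56422/3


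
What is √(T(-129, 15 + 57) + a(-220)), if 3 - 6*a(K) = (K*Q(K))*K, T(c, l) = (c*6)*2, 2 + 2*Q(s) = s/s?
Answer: √89490/6 ≈ 49.858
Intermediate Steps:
Q(s) = -½ (Q(s) = -1 + (s/s)/2 = -1 + (½)*1 = -1 + ½ = -½)
T(c, l) = 12*c (T(c, l) = (6*c)*2 = 12*c)
a(K) = ½ + K²/12 (a(K) = ½ - K*(-½)*K/6 = ½ - (-K/2)*K/6 = ½ - (-1)*K²/12 = ½ + K²/12)
√(T(-129, 15 + 57) + a(-220)) = √(12*(-129) + (½ + (1/12)*(-220)²)) = √(-1548 + (½ + (1/12)*48400)) = √(-1548 + (½ + 12100/3)) = √(-1548 + 24203/6) = √(14915/6) = √89490/6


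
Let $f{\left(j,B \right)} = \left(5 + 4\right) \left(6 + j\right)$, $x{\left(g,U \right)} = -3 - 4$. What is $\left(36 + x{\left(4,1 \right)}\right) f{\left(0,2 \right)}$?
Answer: $1566$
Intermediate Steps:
$x{\left(g,U \right)} = -7$ ($x{\left(g,U \right)} = -3 - 4 = -7$)
$f{\left(j,B \right)} = 54 + 9 j$ ($f{\left(j,B \right)} = 9 \left(6 + j\right) = 54 + 9 j$)
$\left(36 + x{\left(4,1 \right)}\right) f{\left(0,2 \right)} = \left(36 - 7\right) \left(54 + 9 \cdot 0\right) = 29 \left(54 + 0\right) = 29 \cdot 54 = 1566$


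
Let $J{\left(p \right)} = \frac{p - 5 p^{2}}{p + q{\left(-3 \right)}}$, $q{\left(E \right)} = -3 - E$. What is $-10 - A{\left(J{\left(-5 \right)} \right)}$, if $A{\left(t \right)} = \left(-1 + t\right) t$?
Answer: $-660$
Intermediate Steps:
$J{\left(p \right)} = \frac{p - 5 p^{2}}{p}$ ($J{\left(p \right)} = \frac{p - 5 p^{2}}{p - 0} = \frac{p - 5 p^{2}}{p + \left(-3 + 3\right)} = \frac{p - 5 p^{2}}{p + 0} = \frac{p - 5 p^{2}}{p}$)
$A{\left(t \right)} = t \left(-1 + t\right)$
$-10 - A{\left(J{\left(-5 \right)} \right)} = -10 - \left(1 - -25\right) \left(-1 + \left(1 - -25\right)\right) = -10 - \left(1 + 25\right) \left(-1 + \left(1 + 25\right)\right) = -10 - 26 \left(-1 + 26\right) = -10 - 26 \cdot 25 = -10 - 650 = -660$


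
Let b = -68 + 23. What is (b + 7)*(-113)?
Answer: 4294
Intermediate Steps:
b = -45
(b + 7)*(-113) = (-45 + 7)*(-113) = -38*(-113) = 4294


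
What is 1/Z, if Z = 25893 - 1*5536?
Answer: 1/20357 ≈ 4.9123e-5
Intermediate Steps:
Z = 20357 (Z = 25893 - 5536 = 20357)
1/Z = 1/20357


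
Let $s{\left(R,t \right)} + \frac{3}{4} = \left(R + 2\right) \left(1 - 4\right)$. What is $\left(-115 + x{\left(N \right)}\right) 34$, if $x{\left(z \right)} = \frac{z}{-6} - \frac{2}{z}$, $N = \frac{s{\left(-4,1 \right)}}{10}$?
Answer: $- \frac{3395699}{840} \approx -4042.5$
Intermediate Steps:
$s{\left(R,t \right)} = - \frac{27}{4} - 3 R$ ($s{\left(R,t \right)} = - \frac{3}{4} + \left(R + 2\right) \left(1 - 4\right) = - \frac{3}{4} + \left(2 + R\right) \left(-3\right) = - \frac{3}{4} - \left(6 + 3 R\right) = - \frac{27}{4} - 3 R$)
$N = \frac{21}{40}$ ($N = \frac{- \frac{27}{4} - -12}{10} = \left(- \frac{27}{4} + 12\right) \frac{1}{10} = \frac{21}{4} \cdot \frac{1}{10} = \frac{21}{40} \approx 0.525$)
$x{\left(z \right)} = - \frac{2}{z} - \frac{z}{6}$ ($x{\left(z \right)} = z \left(- \frac{1}{6}\right) - \frac{2}{z} = - \frac{z}{6} - \frac{2}{z} = - \frac{2}{z} - \frac{z}{6}$)
$\left(-115 + x{\left(N \right)}\right) 34 = \left(-115 - \left(\frac{7}{80} + \frac{2}{\frac{21}{40}}\right)\right) 34 = \left(-115 - \frac{6547}{1680}\right) 34 = \left(- \frac{199747}{1680}\right) 34 = - \frac{3395699}{840}$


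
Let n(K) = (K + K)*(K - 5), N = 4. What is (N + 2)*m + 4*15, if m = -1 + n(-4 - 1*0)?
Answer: 486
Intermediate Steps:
n(K) = 2*K*(-5 + K) (n(K) = (2*K)*(-5 + K) = 2*K*(-5 + K))
m = 71 (m = -1 + 2*(-4 - 1*0)*(-5 + (-4 - 1*0)) = -1 + 2*(-4 + 0)*(-5 + (-4 + 0)) = -1 + 2*(-4)*(-5 - 4) = -1 + 2*(-4)*(-9) = -1 + 72 = 71)
(N + 2)*m + 4*15 = (4 + 2)*71 + 4*15 = 6*71 + 60 = 426 + 60 = 486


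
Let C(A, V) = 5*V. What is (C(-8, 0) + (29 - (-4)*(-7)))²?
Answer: 1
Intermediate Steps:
(C(-8, 0) + (29 - (-4)*(-7)))² = (5*0 + (29 - (-4)*(-7)))² = (0 + (29 - 1*28))² = (0 + (29 - 28))² = (0 + 1)² = 1² = 1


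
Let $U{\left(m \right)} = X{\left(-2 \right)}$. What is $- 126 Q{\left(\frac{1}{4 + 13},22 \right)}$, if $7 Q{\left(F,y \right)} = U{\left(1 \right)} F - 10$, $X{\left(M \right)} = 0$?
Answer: $180$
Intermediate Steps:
$U{\left(m \right)} = 0$
$Q{\left(F,y \right)} = - \frac{10}{7}$ ($Q{\left(F,y \right)} = \frac{0 F - 10}{7} = \frac{0 - 10}{7} = \frac{1}{7} \left(-10\right) = - \frac{10}{7}$)
$- 126 Q{\left(\frac{1}{4 + 13},22 \right)} = \left(-126\right) \left(- \frac{10}{7}\right) = 180$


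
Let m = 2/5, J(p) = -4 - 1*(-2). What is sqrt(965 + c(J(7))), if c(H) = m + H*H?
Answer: sqrt(24235)/5 ≈ 31.135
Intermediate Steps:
J(p) = -2 (J(p) = -4 + 2 = -2)
m = 2/5 (m = 2*(1/5) = 2/5 ≈ 0.40000)
c(H) = 2/5 + H**2 (c(H) = 2/5 + H*H = 2/5 + H**2)
sqrt(965 + c(J(7))) = sqrt(965 + (2/5 + (-2)**2)) = sqrt(965 + (2/5 + 4)) = sqrt(965 + 22/5) = sqrt(4847/5) = sqrt(24235)/5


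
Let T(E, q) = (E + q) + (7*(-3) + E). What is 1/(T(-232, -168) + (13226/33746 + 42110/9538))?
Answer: -80467337/52158372649 ≈ -0.0015428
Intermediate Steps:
T(E, q) = -21 + q + 2*E (T(E, q) = (E + q) + (-21 + E) = -21 + q + 2*E)
1/(T(-232, -168) + (13226/33746 + 42110/9538)) = 1/((-21 - 168 + 2*(-232)) + (13226/33746 + 42110/9538)) = 1/((-21 - 168 - 464) + (13226*(1/33746) + 42110*(1/9538))) = 1/(-653 + (6613/16873 + 21055/4769)) = 1/(-653 + 386798412/80467337) = 1/(-52158372649/80467337) = -80467337/52158372649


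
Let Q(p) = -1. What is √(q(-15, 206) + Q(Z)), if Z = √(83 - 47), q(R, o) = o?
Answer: √205 ≈ 14.318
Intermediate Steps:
Z = 6 (Z = √36 = 6)
√(q(-15, 206) + Q(Z)) = √(206 - 1) = √205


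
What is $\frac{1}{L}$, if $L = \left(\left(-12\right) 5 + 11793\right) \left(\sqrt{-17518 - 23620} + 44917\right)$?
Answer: $\frac{44917}{23672242990791} - \frac{i \sqrt{41138}}{23672242990791} \approx 1.8975 \cdot 10^{-9} - 8.568 \cdot 10^{-12} i$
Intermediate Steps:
$L = 527011161 + 11733 i \sqrt{41138}$ ($L = \left(-60 + 11793\right) \left(\sqrt{-41138} + 44917\right) = 11733 \left(i \sqrt{41138} + 44917\right) = 11733 \left(44917 + i \sqrt{41138}\right) = 527011161 + 11733 i \sqrt{41138} \approx 5.2701 \cdot 10^{8} + 2.3797 \cdot 10^{6} i$)
$\frac{1}{L} = \frac{1}{527011161 + 11733 i \sqrt{41138}}$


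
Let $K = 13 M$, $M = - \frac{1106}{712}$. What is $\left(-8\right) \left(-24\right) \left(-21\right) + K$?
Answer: $- \frac{1442581}{356} \approx -4052.2$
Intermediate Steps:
$M = - \frac{553}{356}$ ($M = \left(-1106\right) \frac{1}{712} = - \frac{553}{356} \approx -1.5534$)
$K = - \frac{7189}{356}$ ($K = 13 \left(- \frac{553}{356}\right) = - \frac{7189}{356} \approx -20.194$)
$\left(-8\right) \left(-24\right) \left(-21\right) + K = \left(-8\right) \left(-24\right) \left(-21\right) - \frac{7189}{356} = 192 \left(-21\right) - \frac{7189}{356} = -4032 - \frac{7189}{356} = - \frac{1442581}{356}$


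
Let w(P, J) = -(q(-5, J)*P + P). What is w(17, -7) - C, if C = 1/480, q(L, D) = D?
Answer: 48959/480 ≈ 102.00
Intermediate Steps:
C = 1/480 ≈ 0.0020833
w(P, J) = -P - J*P (w(P, J) = -(J*P + P) = -(P + J*P) = -P - J*P)
w(17, -7) - C = -1*17*(1 - 7) - 1*1/480 = -1*17*(-6) - 1/480 = 102 - 1/480 = 48959/480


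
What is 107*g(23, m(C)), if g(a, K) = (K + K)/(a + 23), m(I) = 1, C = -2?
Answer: 107/23 ≈ 4.6522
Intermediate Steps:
g(a, K) = 2*K/(23 + a) (g(a, K) = (2*K)/(23 + a) = 2*K/(23 + a))
107*g(23, m(C)) = 107*(2*1/(23 + 23)) = 107*(2*1/46) = 107*(2*1*(1/46)) = 107*(1/23) = 107/23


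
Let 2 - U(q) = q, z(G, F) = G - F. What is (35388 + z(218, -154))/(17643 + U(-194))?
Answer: 35760/17839 ≈ 2.0046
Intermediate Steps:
U(q) = 2 - q
(35388 + z(218, -154))/(17643 + U(-194)) = (35388 + (218 - 1*(-154)))/(17643 + (2 - 1*(-194))) = (35388 + (218 + 154))/(17643 + (2 + 194)) = (35388 + 372)/(17643 + 196) = 35760/17839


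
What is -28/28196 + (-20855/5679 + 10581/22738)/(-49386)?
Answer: -5960159559935/6421810020191604 ≈ -0.00092811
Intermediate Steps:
-28/28196 + (-20855/5679 + 10581/22738)/(-49386) = -28*1/28196 + (-20855*1/5679 + 10581*(1/22738))*(-1/49386) = -1/1007 + (-20855/5679 + 10581/22738)*(-1/49386) = -1/1007 - 414111491/129129102*(-1/49386) = -1/1007 + 414111491/6377169831372 = -5960159559935/6421810020191604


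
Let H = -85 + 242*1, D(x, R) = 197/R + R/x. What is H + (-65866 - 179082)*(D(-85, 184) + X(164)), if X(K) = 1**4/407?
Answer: 38705218669/144670 ≈ 2.6754e+5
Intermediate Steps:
X(K) = 1/407 (X(K) = 1*(1/407) = 1/407)
H = 157 (H = -85 + 242 = 157)
H + (-65866 - 179082)*(D(-85, 184) + X(164)) = 157 + (-65866 - 179082)*((197/184 + 184/(-85)) + 1/407) = 157 - 244948*((197*(1/184) + 184*(-1/85)) + 1/407) = 157 - 244948*((197/184 - 184/85) + 1/407) = 157 - 244948*(-17111/15640 + 1/407) = 157 - 244948*(-6948537/6365480) = 157 + 38682505479/144670 = 38705218669/144670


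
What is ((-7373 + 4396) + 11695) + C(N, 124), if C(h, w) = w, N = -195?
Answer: 8842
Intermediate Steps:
((-7373 + 4396) + 11695) + C(N, 124) = ((-7373 + 4396) + 11695) + 124 = (-2977 + 11695) + 124 = 8718 + 124 = 8842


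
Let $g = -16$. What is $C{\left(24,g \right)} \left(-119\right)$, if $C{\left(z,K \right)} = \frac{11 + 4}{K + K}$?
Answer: $\frac{1785}{32} \approx 55.781$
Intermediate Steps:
$C{\left(z,K \right)} = \frac{15}{2 K}$
$C{\left(24,g \right)} \left(-119\right) = \frac{15}{2 \left(-16\right)} \left(-119\right) = \frac{15}{2} \left(- \frac{1}{16}\right) \left(-119\right) = \left(- \frac{15}{32}\right) \left(-119\right) = \frac{1785}{32}$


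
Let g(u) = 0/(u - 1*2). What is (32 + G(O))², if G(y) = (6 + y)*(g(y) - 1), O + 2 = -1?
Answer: 841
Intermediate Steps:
g(u) = 0 (g(u) = 0/(u - 2) = 0/(-2 + u) = 0)
O = -3 (O = -2 - 1 = -3)
G(y) = -6 - y (G(y) = (6 + y)*(0 - 1) = (6 + y)*(-1) = -6 - y)
(32 + G(O))² = (32 + (-6 - 1*(-3)))² = (32 + (-6 + 3))² = (32 - 3)² = 29² = 841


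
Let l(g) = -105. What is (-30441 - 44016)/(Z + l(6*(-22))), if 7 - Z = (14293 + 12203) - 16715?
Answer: 24819/3293 ≈ 7.5369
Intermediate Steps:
Z = -9774 (Z = 7 - ((14293 + 12203) - 16715) = 7 - (26496 - 16715) = 7 - 1*9781 = 7 - 9781 = -9774)
(-30441 - 44016)/(Z + l(6*(-22))) = (-30441 - 44016)/(-9774 - 105) = -74457/(-9879) = -74457*(-1/9879) = 24819/3293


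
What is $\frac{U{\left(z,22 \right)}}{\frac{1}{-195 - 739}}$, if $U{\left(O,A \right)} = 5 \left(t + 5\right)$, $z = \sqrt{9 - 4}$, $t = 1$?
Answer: $-28020$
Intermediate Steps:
$z = \sqrt{5} \approx 2.2361$
$U{\left(O,A \right)} = 30$ ($U{\left(O,A \right)} = 5 \left(1 + 5\right) = 5 \cdot 6 = 30$)
$\frac{U{\left(z,22 \right)}}{\frac{1}{-195 - 739}} = \frac{30}{\frac{1}{-195 - 739}} = \frac{30}{\frac{1}{-934}} = \frac{30}{- \frac{1}{934}} = 30 \left(-934\right) = -28020$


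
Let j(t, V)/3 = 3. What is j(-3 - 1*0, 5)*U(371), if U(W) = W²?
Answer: 1238769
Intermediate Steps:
j(t, V) = 9 (j(t, V) = 3*3 = 9)
j(-3 - 1*0, 5)*U(371) = 9*371² = 9*137641 = 1238769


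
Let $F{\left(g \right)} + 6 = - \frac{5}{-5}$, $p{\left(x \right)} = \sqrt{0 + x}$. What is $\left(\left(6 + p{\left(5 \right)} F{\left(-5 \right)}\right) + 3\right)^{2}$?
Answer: $206 - 90 \sqrt{5} \approx 4.7539$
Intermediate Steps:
$p{\left(x \right)} = \sqrt{x}$
$F{\left(g \right)} = -5$ ($F{\left(g \right)} = -6 - \frac{5}{-5} = -6 - -1 = -6 + 1 = -5$)
$\left(\left(6 + p{\left(5 \right)} F{\left(-5 \right)}\right) + 3\right)^{2} = \left(\left(6 + \sqrt{5} \left(-5\right)\right) + 3\right)^{2} = \left(\left(6 - 5 \sqrt{5}\right) + 3\right)^{2} = \left(9 - 5 \sqrt{5}\right)^{2}$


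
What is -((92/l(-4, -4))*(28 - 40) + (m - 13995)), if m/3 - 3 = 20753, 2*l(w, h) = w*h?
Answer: -48135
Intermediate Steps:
l(w, h) = h*w/2 (l(w, h) = (w*h)/2 = (h*w)/2 = h*w/2)
m = 62268 (m = 9 + 3*20753 = 9 + 62259 = 62268)
-((92/l(-4, -4))*(28 - 40) + (m - 13995)) = -((92/(((1/2)*(-4)*(-4))))*(28 - 40) + (62268 - 13995)) = -((92/8)*(-12) + 48273) = -((92*(1/8))*(-12) + 48273) = -((23/2)*(-12) + 48273) = -(-138 + 48273) = -1*48135 = -48135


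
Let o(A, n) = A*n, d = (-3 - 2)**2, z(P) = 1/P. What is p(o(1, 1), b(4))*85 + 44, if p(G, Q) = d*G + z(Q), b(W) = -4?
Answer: 8591/4 ≈ 2147.8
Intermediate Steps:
z(P) = 1/P
d = 25 (d = (-5)**2 = 25)
p(G, Q) = 1/Q + 25*G (p(G, Q) = 25*G + 1/Q = 1/Q + 25*G)
p(o(1, 1), b(4))*85 + 44 = (1/(-4) + 25*(1*1))*85 + 44 = (-1/4 + 25*1)*85 + 44 = (-1/4 + 25)*85 + 44 = (99/4)*85 + 44 = 8415/4 + 44 = 8591/4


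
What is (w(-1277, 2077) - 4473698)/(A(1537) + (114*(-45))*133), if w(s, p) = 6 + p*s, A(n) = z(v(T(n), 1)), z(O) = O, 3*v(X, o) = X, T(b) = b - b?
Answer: 1018003/97470 ≈ 10.444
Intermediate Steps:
T(b) = 0
v(X, o) = X/3
A(n) = 0 (A(n) = (⅓)*0 = 0)
(w(-1277, 2077) - 4473698)/(A(1537) + (114*(-45))*133) = ((6 + 2077*(-1277)) - 4473698)/(0 + (114*(-45))*133) = ((6 - 2652329) - 4473698)/(0 - 5130*133) = (-2652323 - 4473698)/(0 - 682290) = -7126021/(-682290) = -7126021*(-1/682290) = 1018003/97470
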